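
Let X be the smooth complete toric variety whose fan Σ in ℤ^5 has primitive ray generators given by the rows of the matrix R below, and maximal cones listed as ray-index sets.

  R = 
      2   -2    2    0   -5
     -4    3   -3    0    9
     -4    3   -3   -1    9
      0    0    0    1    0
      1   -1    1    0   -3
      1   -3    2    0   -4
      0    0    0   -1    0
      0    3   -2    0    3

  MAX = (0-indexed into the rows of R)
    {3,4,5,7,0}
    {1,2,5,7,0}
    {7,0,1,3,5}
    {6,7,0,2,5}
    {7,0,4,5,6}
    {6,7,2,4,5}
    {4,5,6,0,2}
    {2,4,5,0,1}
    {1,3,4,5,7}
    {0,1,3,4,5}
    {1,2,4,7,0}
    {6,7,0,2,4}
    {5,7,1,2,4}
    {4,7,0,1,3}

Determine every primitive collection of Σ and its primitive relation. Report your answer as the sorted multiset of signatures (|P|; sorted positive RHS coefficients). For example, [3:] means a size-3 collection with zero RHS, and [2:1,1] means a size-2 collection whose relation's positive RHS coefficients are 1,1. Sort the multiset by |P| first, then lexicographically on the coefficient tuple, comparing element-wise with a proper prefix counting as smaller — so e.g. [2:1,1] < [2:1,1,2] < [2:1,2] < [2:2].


Σ has 5 primitive collections:

  • {3,6}:  v_{3} + v_{6} = 0  ⟹  sig = [2:]
  • {1,6}:  v_{1} + v_{6} = v_{2}  ⟹  sig = [2:1]
  • {2,3}:  v_{2} + v_{3} = v_{1}  ⟹  sig = [2:1]
  • {0,1,4,5,7}:  v_{0} + v_{1} + v_{4} + v_{5} + v_{7} = 0  ⟹  sig = [5:]
  • {0,2,4,5,7}:  v_{0} + v_{2} + v_{4} + v_{5} + v_{7} = v_{6}  ⟹  sig = [5:1]

so the primitive-relation signature multiset is
[[2:], [2:1], [2:1], [5:], [5:1]]


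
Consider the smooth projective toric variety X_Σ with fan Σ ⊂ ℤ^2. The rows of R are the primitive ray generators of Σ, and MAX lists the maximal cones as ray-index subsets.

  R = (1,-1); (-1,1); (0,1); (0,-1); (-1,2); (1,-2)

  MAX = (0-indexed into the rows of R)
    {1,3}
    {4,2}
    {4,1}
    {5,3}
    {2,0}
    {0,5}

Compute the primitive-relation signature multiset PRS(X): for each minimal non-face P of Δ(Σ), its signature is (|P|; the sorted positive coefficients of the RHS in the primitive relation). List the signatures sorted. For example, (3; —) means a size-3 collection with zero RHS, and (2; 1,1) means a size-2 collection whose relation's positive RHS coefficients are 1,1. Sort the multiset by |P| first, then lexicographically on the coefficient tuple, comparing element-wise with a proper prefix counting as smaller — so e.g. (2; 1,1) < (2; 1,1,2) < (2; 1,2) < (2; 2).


|primitive collections| = 9. Relations:

  P = {0,1}:  v_{0} + v_{1} = 0  so sig = (2; —)
  P = {2,3}:  v_{2} + v_{3} = 0  so sig = (2; —)
  P = {4,5}:  v_{4} + v_{5} = 0  so sig = (2; —)
  P = {0,3}:  v_{0} + v_{3} = v_{5}  so sig = (2; 1)
  P = {0,4}:  v_{0} + v_{4} = v_{2}  so sig = (2; 1)
  P = {1,2}:  v_{1} + v_{2} = v_{4}  so sig = (2; 1)
  P = {1,5}:  v_{1} + v_{5} = v_{3}  so sig = (2; 1)
  P = {2,5}:  v_{2} + v_{5} = v_{0}  so sig = (2; 1)
  P = {3,4}:  v_{3} + v_{4} = v_{1}  so sig = (2; 1)

Signatures (|P|; sorted positive RHS coefficients), sorted:
    |P|=2: 9 collections, coeffs (), (), (), (1), (1), (1), (1), (1), (1)


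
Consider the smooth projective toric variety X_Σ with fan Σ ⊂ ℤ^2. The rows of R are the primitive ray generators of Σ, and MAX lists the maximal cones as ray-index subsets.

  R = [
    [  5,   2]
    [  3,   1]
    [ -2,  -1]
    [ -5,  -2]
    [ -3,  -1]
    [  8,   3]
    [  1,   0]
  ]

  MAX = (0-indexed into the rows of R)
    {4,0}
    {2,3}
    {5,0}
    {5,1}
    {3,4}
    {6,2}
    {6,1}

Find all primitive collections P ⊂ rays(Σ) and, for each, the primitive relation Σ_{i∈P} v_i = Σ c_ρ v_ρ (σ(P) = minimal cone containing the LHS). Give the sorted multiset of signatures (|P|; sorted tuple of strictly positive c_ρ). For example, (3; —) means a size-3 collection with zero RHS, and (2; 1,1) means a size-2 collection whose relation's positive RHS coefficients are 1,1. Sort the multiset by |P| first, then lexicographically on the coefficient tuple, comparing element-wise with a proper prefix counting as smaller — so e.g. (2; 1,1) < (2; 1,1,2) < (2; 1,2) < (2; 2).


Minimal non-faces — 14 found among 7 rays, 7 max cones:

  {0,3}:  v_{0} + v_{3} = 0  ⟹  sig = (2; —)
  {1,4}:  v_{1} + v_{4} = 0  ⟹  sig = (2; —)
  {0,1}:  v_{0} + v_{1} = v_{5}  ⟹  sig = (2; 1)
  {0,2}:  v_{0} + v_{2} = v_{1}  ⟹  sig = (2; 1)
  {1,2}:  v_{1} + v_{2} = v_{6}  ⟹  sig = (2; 1)
  {1,3}:  v_{1} + v_{3} = v_{2}  ⟹  sig = (2; 1)
  {2,4}:  v_{2} + v_{4} = v_{3}  ⟹  sig = (2; 1)
  {3,5}:  v_{3} + v_{5} = v_{1}  ⟹  sig = (2; 1)
  {4,5}:  v_{4} + v_{5} = v_{0}  ⟹  sig = (2; 1)
  {4,6}:  v_{4} + v_{6} = v_{2}  ⟹  sig = (2; 1)
  {0,6}:  v_{0} + v_{6} = 2·v_{1}  ⟹  sig = (2; 2)
  {2,5}:  v_{2} + v_{5} = 2·v_{1}  ⟹  sig = (2; 2)
  {3,6}:  v_{3} + v_{6} = 2·v_{2}  ⟹  sig = (2; 2)
  {5,6}:  v_{5} + v_{6} = 3·v_{1}  ⟹  sig = (2; 3)

Hence PRS(X_Σ) =
    (2; —)
    (2; —)
    (2; 1)
    (2; 1)
    (2; 1)
    (2; 1)
    (2; 1)
    (2; 1)
    (2; 1)
    (2; 1)
    (2; 2)
    (2; 2)
    (2; 2)
    (2; 3)


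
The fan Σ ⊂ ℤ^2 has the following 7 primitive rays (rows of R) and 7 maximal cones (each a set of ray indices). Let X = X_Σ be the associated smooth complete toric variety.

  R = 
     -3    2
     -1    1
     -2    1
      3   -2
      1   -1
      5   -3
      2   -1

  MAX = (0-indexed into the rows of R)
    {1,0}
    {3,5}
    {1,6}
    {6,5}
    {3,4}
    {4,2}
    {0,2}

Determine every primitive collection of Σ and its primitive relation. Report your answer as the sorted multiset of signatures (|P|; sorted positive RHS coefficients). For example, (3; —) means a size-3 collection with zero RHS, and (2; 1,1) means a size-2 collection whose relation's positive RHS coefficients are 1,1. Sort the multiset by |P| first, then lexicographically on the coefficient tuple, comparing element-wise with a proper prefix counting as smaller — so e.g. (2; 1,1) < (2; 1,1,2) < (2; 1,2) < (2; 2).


14 minimal non-faces of Δ(Σ) (on 7 rays):

  P={0,3}:  v_{0} + v_{3} = 0  →  sig = (2; —)
  P={1,4}:  v_{1} + v_{4} = 0  →  sig = (2; —)
  P={2,6}:  v_{2} + v_{6} = 0  →  sig = (2; —)
  P={0,4}:  v_{0} + v_{4} = v_{2}  →  sig = (2; 1)
  P={0,5}:  v_{0} + v_{5} = v_{6}  →  sig = (2; 1)
  P={0,6}:  v_{0} + v_{6} = v_{1}  →  sig = (2; 1)
  P={1,2}:  v_{1} + v_{2} = v_{0}  →  sig = (2; 1)
  P={1,3}:  v_{1} + v_{3} = v_{6}  →  sig = (2; 1)
  P={2,3}:  v_{2} + v_{3} = v_{4}  →  sig = (2; 1)
  P={2,5}:  v_{2} + v_{5} = v_{3}  →  sig = (2; 1)
  P={3,6}:  v_{3} + v_{6} = v_{5}  →  sig = (2; 1)
  P={4,6}:  v_{4} + v_{6} = v_{3}  →  sig = (2; 1)
  P={1,5}:  v_{1} + v_{5} = 2·v_{6}  →  sig = (2; 2)
  P={4,5}:  v_{4} + v_{5} = 2·v_{3}  →  sig = (2; 2)

Sorted signature multiset PRS(X):
    (2; —)
    (2; —)
    (2; —)
    (2; 1)
    (2; 1)
    (2; 1)
    (2; 1)
    (2; 1)
    (2; 1)
    (2; 1)
    (2; 1)
    (2; 1)
    (2; 2)
    (2; 2)


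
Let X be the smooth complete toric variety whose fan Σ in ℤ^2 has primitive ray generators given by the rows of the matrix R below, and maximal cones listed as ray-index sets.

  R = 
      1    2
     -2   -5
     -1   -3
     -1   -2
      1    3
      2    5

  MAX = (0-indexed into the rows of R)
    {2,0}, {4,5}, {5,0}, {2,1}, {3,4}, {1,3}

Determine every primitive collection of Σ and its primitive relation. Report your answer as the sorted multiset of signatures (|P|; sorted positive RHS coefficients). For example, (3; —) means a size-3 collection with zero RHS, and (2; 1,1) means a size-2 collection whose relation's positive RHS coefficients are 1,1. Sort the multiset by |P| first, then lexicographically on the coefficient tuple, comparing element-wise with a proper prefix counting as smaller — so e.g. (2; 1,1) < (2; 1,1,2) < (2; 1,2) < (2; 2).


9 collections generate NE(X_Σ); each relation:

  • {0,3}:  v_{0} + v_{3} = 0  ⇒ sig = (2; —)
  • {1,5}:  v_{1} + v_{5} = 0  ⇒ sig = (2; —)
  • {2,4}:  v_{2} + v_{4} = 0  ⇒ sig = (2; —)
  • {0,1}:  v_{0} + v_{1} = v_{2}  ⇒ sig = (2; 1)
  • {0,4}:  v_{0} + v_{4} = v_{5}  ⇒ sig = (2; 1)
  • {1,4}:  v_{1} + v_{4} = v_{3}  ⇒ sig = (2; 1)
  • {2,3}:  v_{2} + v_{3} = v_{1}  ⇒ sig = (2; 1)
  • {2,5}:  v_{2} + v_{5} = v_{0}  ⇒ sig = (2; 1)
  • {3,5}:  v_{3} + v_{5} = v_{4}  ⇒ sig = (2; 1)

Sorted signature multiset PRS(X):
[(2; —), (2; —), (2; —), (2; 1), (2; 1), (2; 1), (2; 1), (2; 1), (2; 1)]


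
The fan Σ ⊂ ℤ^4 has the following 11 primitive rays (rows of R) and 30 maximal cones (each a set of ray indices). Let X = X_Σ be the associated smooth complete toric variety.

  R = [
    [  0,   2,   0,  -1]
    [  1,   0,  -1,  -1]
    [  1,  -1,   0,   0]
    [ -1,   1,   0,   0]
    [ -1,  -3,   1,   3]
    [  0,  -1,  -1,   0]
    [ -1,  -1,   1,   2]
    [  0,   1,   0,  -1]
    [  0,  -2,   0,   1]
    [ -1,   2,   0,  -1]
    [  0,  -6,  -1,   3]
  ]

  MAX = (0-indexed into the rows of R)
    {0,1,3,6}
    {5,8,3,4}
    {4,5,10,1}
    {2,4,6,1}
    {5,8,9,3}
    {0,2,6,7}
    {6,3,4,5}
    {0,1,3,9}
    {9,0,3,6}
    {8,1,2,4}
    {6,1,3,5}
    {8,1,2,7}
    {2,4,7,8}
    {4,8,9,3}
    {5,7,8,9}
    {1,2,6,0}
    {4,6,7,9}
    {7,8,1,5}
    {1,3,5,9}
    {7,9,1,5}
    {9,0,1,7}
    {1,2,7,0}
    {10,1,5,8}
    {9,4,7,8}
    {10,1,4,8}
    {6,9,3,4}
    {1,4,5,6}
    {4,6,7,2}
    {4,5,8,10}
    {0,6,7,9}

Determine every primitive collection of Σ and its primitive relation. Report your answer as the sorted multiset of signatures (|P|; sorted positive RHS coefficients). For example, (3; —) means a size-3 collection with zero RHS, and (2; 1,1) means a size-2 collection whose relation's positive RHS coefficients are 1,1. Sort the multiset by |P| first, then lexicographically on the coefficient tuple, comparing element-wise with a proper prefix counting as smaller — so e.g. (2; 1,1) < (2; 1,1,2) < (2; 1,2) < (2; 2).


Minimal non-faces — 26 found among 11 rays, 30 max cones:

  P = {0,8}:  v_{0} + v_{8} = 0  ⇒ sig = (2; —)
  P = {2,3}:  v_{2} + v_{3} = 0  ⇒ sig = (2; —)
  P = {0,4}:  v_{0} + v_{4} = v_{6}  ⇒ sig = (2; 1)
  P = {2,9}:  v_{2} + v_{9} = v_{7}  ⇒ sig = (2; 1)
  P = {3,7}:  v_{3} + v_{7} = v_{9}  ⇒ sig = (2; 1)
  P = {6,8}:  v_{6} + v_{8} = v_{4}  ⇒ sig = (2; 1)
  P = {0,5}:  v_{0} + v_{5} = v_{1} + v_{3}  ⇒ sig = (2; 1,1)
  P = {2,5}:  v_{2} + v_{5} = v_{1} + v_{8}  ⇒ sig = (2; 1,1)
  P = {0,10}:  v_{0} + v_{10} = v_{1} + v_{4} + v_{5}  ⇒ sig = (2; 1,1,1)
  P = {6,10}:  v_{6} + v_{10} = v_{1} + 2·v_{4} + v_{5}  ⇒ sig = (2; 1,1,2)
  P = {9,10}:  v_{9} + v_{10} = v_{3} + v_{5} + 2·v_{8}  ⇒ sig = (2; 1,1,2)
  P = {3,10}:  v_{3} + v_{10} = v_{4} + 2·v_{5}  ⇒ sig = (2; 1,2)
  P = {7,10}:  v_{7} + v_{10} = v_{5} + 2·v_{8}  ⇒ sig = (2; 1,2)
  P = {2,10}:  v_{2} + v_{10} = 2·v_{1} + v_{4} + 2·v_{8}  ⇒ sig = (2; 1,2,2)
  P = {1,6,7}:  v_{1} + v_{6} + v_{7} = 0  ⇒ sig = (3; —)
  P = {1,3,8}:  v_{1} + v_{3} + v_{8} = v_{5}  ⇒ sig = (3; 1)
  P = {1,4,7}:  v_{1} + v_{4} + v_{7} = v_{8}  ⇒ sig = (3; 1)
  P = {1,6,9}:  v_{1} + v_{6} + v_{9} = v_{3}  ⇒ sig = (3; 1)
  P = {1,3,4}:  v_{1} + v_{3} + v_{4} = v_{5} + v_{6}  ⇒ sig = (3; 1,1)
  P = {1,4,9}:  v_{1} + v_{4} + v_{9} = v_{3} + v_{8}  ⇒ sig = (3; 1,1)
  P = {1,8,9}:  v_{1} + v_{8} + v_{9} = v_{5} + v_{7}  ⇒ sig = (3; 1,1)
  P = {5,6,7}:  v_{5} + v_{6} + v_{7} = v_{3} + v_{8}  ⇒ sig = (3; 1,1)
  P = {4,5,7}:  v_{4} + v_{5} + v_{7} = v_{3} + 2·v_{8}  ⇒ sig = (3; 1,2)
  P = {5,6,9}:  v_{5} + v_{6} + v_{9} = 2·v_{3} + v_{8}  ⇒ sig = (3; 1,2)
  P = {4,5,9}:  v_{4} + v_{5} + v_{9} = 2·v_{3} + 2·v_{8}  ⇒ sig = (3; 2,2)
  P = {1,4,5,8}:  v_{1} + v_{4} + v_{5} + v_{8} = v_{10}  ⇒ sig = (4; 1)

Hence PRS(X_Σ) =
{ (2; —) ×2,  (2; 1) ×4,  (2; 1,1) ×2,  (2; 1,1,1),  (2; 1,1,2) ×2,  (2; 1,2) ×2,  (2; 1,2,2),  (3; —),  (3; 1) ×3,  (3; 1,1) ×4,  (3; 1,2) ×2,  (3; 2,2),  (4; 1) }


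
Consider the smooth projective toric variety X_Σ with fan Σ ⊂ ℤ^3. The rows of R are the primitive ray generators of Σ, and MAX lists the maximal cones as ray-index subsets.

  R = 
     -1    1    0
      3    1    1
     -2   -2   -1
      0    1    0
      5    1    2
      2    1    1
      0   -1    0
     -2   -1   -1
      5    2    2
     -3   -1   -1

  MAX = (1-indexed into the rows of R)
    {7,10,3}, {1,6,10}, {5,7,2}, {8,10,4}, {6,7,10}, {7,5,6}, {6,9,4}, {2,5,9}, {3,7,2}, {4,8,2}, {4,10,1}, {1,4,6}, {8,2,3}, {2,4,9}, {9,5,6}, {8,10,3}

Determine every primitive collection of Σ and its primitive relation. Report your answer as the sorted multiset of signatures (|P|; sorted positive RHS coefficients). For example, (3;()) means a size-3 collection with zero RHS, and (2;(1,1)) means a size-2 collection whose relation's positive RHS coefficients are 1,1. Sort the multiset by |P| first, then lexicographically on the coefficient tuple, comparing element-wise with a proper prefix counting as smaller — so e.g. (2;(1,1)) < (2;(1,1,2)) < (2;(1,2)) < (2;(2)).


Minimal non-faces — 22 found among 10 rays, 16 max cones:

  {2,10}:  v_{2} + v_{10} = 0  ⟹  sig = (2;())
  {4,7}:  v_{4} + v_{7} = 0  ⟹  sig = (2;())
  {6,8}:  v_{6} + v_{8} = 0  ⟹  sig = (2;())
  {1,3}:  v_{1} + v_{3} = v_{10}  ⟹  sig = (2;(1))
  {2,6}:  v_{2} + v_{6} = v_{9}  ⟹  sig = (2;(1))
  {3,4}:  v_{3} + v_{4} = v_{8}  ⟹  sig = (2;(1))
  {3,6}:  v_{3} + v_{6} = v_{7}  ⟹  sig = (2;(1))
  {4,5}:  v_{4} + v_{5} = v_{9}  ⟹  sig = (2;(1))
  {7,8}:  v_{7} + v_{8} = v_{3}  ⟹  sig = (2;(1))
  {7,9}:  v_{7} + v_{9} = v_{5}  ⟹  sig = (2;(1))
  {8,9}:  v_{8} + v_{9} = v_{2}  ⟹  sig = (2;(1))
  {9,10}:  v_{9} + v_{10} = v_{6}  ⟹  sig = (2;(1))
  {1,2}:  v_{1} + v_{2} = v_{4} + v_{6}  ⟹  sig = (2;(1,1))
  {1,7}:  v_{1} + v_{7} = v_{6} + v_{10}  ⟹  sig = (2;(1,1))
  {1,8}:  v_{1} + v_{8} = v_{4} + v_{10}  ⟹  sig = (2;(1,1))
  {3,9}:  v_{3} + v_{9} = v_{2} + v_{7}  ⟹  sig = (2;(1,1))
  {5,8}:  v_{5} + v_{8} = v_{2} + v_{7}  ⟹  sig = (2;(1,1))
  {5,10}:  v_{5} + v_{10} = v_{6} + v_{7}  ⟹  sig = (2;(1,1))
  {1,9}:  v_{1} + v_{9} = v_{4} + 2·v_{6}  ⟹  sig = (2;(1,2))
  {3,5}:  v_{3} + v_{5} = v_{2} + 2·v_{7}  ⟹  sig = (2;(1,2))
  {1,5}:  v_{1} + v_{5} = 2·v_{6}  ⟹  sig = (2;(2))
  {4,6,10}:  v_{4} + v_{6} + v_{10} = v_{1}  ⟹  sig = (3;(1))

Sorted signature multiset PRS(X):
    |P|=2: 21 collections, coeffs (), (), (), (1), (1), (1), (1), (1), (1), (1), (1), (1), (1,1), (1,1), (1,1), (1,1), (1,1), (1,1), (1,2), (1,2), (2)
    |P|=3: 1 collection, coeffs (1)


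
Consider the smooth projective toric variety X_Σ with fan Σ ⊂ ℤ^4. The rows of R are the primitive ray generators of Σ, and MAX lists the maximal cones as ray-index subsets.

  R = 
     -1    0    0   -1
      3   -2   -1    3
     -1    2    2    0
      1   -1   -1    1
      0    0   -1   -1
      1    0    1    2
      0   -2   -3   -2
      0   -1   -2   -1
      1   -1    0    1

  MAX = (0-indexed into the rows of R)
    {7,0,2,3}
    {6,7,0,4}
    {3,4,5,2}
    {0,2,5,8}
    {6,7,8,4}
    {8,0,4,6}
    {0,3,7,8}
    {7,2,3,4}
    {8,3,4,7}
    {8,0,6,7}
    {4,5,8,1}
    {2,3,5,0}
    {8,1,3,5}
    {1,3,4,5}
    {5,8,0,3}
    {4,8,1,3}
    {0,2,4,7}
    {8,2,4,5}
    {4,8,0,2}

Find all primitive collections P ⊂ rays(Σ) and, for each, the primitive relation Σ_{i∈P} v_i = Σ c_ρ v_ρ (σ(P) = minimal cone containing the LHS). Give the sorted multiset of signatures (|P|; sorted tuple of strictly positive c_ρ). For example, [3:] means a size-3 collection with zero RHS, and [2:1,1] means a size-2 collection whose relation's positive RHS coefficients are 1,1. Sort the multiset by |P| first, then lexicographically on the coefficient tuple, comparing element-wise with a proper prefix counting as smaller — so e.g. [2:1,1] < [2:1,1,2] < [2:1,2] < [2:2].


14 collections generate NE(X_Σ); each relation:

  • {5,7}:  v_{5} + v_{7} = v_{3}  so sig = [2:1]
  • {0,1}:  v_{0} + v_{1} = v_{3} + v_{8}  so sig = [2:1,1]
  • {2,6}:  v_{2} + v_{6} = v_{0} + v_{4}  so sig = [2:1,1]
  • {5,6}:  v_{5} + v_{6} = v_{7} + v_{8}  so sig = [2:1,1]
  • {1,6}:  v_{1} + v_{6} = v_{3} + v_{4} + v_{7} + 2·v_{8}  so sig = [2:1,1,1,2]
  • {1,7}:  v_{1} + v_{7} = 2·v_{3} + v_{4} + v_{8}  so sig = [2:1,1,2]
  • {1,2}:  v_{1} + v_{2} = v_{4} + 2·v_{5}  so sig = [2:1,2]
  • {3,6}:  v_{3} + v_{6} = 2·v_{7} + v_{8}  so sig = [2:1,2]
  • {0,4,5}:  v_{0} + v_{4} + v_{5} = 0  so sig = [3:]
  • {2,7,8}:  v_{2} + v_{7} + v_{8} = 0  so sig = [3:]
  • {0,3,4}:  v_{0} + v_{3} + v_{4} = v_{7}  so sig = [3:1]
  • {2,3,8}:  v_{2} + v_{3} + v_{8} = v_{5}  so sig = [3:1]
  • {0,4,7,8}:  v_{0} + v_{4} + v_{7} + v_{8} = v_{6}  so sig = [4:1]
  • {3,4,5,8}:  v_{3} + v_{4} + v_{5} + v_{8} = v_{1}  so sig = [4:1]

Signatures (|P|; sorted positive RHS coefficients), sorted:
{ [2:1],  [2:1,1] ×3,  [2:1,1,1,2],  [2:1,1,2],  [2:1,2] ×2,  [3:] ×2,  [3:1] ×2,  [4:1] ×2 }


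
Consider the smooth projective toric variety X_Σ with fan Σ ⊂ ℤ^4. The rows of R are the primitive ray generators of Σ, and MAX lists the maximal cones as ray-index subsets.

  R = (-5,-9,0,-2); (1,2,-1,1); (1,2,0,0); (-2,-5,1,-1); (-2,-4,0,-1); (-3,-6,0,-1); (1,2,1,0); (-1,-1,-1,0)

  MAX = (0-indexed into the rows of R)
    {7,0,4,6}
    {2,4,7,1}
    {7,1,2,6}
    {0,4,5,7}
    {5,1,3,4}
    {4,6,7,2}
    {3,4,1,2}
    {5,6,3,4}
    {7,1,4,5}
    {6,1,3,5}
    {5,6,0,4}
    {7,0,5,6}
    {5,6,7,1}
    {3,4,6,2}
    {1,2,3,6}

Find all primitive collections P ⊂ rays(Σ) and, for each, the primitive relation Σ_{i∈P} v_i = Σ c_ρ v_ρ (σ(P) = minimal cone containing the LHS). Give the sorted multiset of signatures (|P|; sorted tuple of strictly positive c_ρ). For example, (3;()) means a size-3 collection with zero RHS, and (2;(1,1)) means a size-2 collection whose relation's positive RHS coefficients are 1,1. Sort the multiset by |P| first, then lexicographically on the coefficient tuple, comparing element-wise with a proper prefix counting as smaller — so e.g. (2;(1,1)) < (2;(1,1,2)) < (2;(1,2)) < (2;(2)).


The 7 primitive collections of Σ (r=8, n=4):

  P = {2,5}:  v_{2} + v_{5} = v_{4}  →  sig = (2;(1))
  P = {3,7}:  v_{3} + v_{7} = v_{5}  →  sig = (2;(1))
  P = {0,1}:  v_{0} + v_{1} = v_{5} + v_{7}  →  sig = (2;(1,1))
  P = {0,2}:  v_{0} + v_{2} = 2·v_{4} + v_{6} + v_{7}  →  sig = (2;(1,1,2))
  P = {0,3}:  v_{0} + v_{3} = v_{4} + 2·v_{5} + v_{6}  →  sig = (2;(1,1,2))
  P = {1,4,6}:  v_{1} + v_{4} + v_{6} = 0  →  sig = (3;())
  P = {4,5,6,7}:  v_{4} + v_{5} + v_{6} + v_{7} = v_{0}  →  sig = (4;(1))

Sorted signature multiset PRS(X):
[(2;(1)), (2;(1)), (2;(1,1)), (2;(1,1,2)), (2;(1,1,2)), (3;()), (4;(1))]


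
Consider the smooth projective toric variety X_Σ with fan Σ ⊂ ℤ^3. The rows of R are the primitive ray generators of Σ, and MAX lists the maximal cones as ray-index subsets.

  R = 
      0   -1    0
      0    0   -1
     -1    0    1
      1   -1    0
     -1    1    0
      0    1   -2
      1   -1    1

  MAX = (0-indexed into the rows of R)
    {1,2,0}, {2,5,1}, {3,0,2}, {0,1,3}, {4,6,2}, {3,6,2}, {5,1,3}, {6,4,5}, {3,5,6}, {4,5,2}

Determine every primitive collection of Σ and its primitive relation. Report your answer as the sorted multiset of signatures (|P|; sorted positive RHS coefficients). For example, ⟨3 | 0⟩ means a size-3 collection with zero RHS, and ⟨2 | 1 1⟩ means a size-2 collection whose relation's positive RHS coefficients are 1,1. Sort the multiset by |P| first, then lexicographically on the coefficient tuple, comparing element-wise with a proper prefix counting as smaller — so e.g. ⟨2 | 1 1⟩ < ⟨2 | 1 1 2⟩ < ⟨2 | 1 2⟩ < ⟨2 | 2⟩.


Δ(Σ) — 7 vertices, 9 min non-faces:

  P={3,4}:  v_{3} + v_{4} = 0  →  sig = ⟨2 | 0⟩
  P={1,6}:  v_{1} + v_{6} = v_{3}  →  sig = ⟨2 | 1⟩
  P={0,4}:  v_{0} + v_{4} = v_{1} + v_{2}  →  sig = ⟨2 | 1 1⟩
  P={1,4}:  v_{1} + v_{4} = v_{2} + v_{5}  →  sig = ⟨2 | 1 1⟩
  P={0,6}:  v_{0} + v_{6} = v_{2} + 2·v_{3}  →  sig = ⟨2 | 1 2⟩
  P={0,5}:  v_{0} + v_{5} = 2·v_{1}  →  sig = ⟨2 | 2⟩
  P={2,5,6}:  v_{2} + v_{5} + v_{6} = 0  →  sig = ⟨3 | 0⟩
  P={1,2,3}:  v_{1} + v_{2} + v_{3} = v_{0}  →  sig = ⟨3 | 1⟩
  P={2,3,5}:  v_{2} + v_{3} + v_{5} = v_{1}  →  sig = ⟨3 | 1⟩

so the primitive-relation signature multiset is
    |P|=2: 6 collections, coeffs (), (1), (1,1), (1,1), (1,2), (2)
    |P|=3: 3 collections, coeffs (), (1), (1)


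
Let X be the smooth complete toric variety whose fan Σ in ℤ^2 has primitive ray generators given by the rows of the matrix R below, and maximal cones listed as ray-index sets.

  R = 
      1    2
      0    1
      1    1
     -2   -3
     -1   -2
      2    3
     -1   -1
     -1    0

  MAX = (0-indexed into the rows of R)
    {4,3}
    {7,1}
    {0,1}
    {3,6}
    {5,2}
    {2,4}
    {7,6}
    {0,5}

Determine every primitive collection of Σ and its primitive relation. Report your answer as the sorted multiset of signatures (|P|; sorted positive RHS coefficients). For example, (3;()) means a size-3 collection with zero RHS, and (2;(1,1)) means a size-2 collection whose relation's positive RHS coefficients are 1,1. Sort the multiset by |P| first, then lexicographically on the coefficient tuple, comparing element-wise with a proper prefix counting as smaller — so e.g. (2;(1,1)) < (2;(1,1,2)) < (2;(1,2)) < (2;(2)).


Minimal non-faces — 20 found among 8 rays, 8 max cones:

  • {0,4}:  v_{0} + v_{4} = 0  →  sig = (2;())
  • {2,6}:  v_{2} + v_{6} = 0  →  sig = (2;())
  • {3,5}:  v_{3} + v_{5} = 0  →  sig = (2;())
  • {0,2}:  v_{0} + v_{2} = v_{5}  →  sig = (2;(1))
  • {0,3}:  v_{0} + v_{3} = v_{6}  →  sig = (2;(1))
  • {0,6}:  v_{0} + v_{6} = v_{1}  →  sig = (2;(1))
  • {1,2}:  v_{1} + v_{2} = v_{0}  →  sig = (2;(1))
  • {1,4}:  v_{1} + v_{4} = v_{6}  →  sig = (2;(1))
  • {1,6}:  v_{1} + v_{6} = v_{7}  →  sig = (2;(1))
  • {2,3}:  v_{2} + v_{3} = v_{4}  →  sig = (2;(1))
  • {2,7}:  v_{2} + v_{7} = v_{1}  →  sig = (2;(1))
  • {4,5}:  v_{4} + v_{5} = v_{2}  →  sig = (2;(1))
  • {4,6}:  v_{4} + v_{6} = v_{3}  →  sig = (2;(1))
  • {5,6}:  v_{5} + v_{6} = v_{0}  →  sig = (2;(1))
  • {5,7}:  v_{5} + v_{7} = v_{0} + v_{1}  →  sig = (2;(1,1))
  • {0,7}:  v_{0} + v_{7} = 2·v_{1}  →  sig = (2;(2))
  • {1,3}:  v_{1} + v_{3} = 2·v_{6}  →  sig = (2;(2))
  • {1,5}:  v_{1} + v_{5} = 2·v_{0}  →  sig = (2;(2))
  • {4,7}:  v_{4} + v_{7} = 2·v_{6}  →  sig = (2;(2))
  • {3,7}:  v_{3} + v_{7} = 3·v_{6}  →  sig = (2;(3))

Hence PRS(X_Σ) =
    |P|=2: 20 collections, coeffs (), (), (), (1), (1), (1), (1), (1), (1), (1), (1), (1), (1), (1), (1,1), (2), (2), (2), (2), (3)


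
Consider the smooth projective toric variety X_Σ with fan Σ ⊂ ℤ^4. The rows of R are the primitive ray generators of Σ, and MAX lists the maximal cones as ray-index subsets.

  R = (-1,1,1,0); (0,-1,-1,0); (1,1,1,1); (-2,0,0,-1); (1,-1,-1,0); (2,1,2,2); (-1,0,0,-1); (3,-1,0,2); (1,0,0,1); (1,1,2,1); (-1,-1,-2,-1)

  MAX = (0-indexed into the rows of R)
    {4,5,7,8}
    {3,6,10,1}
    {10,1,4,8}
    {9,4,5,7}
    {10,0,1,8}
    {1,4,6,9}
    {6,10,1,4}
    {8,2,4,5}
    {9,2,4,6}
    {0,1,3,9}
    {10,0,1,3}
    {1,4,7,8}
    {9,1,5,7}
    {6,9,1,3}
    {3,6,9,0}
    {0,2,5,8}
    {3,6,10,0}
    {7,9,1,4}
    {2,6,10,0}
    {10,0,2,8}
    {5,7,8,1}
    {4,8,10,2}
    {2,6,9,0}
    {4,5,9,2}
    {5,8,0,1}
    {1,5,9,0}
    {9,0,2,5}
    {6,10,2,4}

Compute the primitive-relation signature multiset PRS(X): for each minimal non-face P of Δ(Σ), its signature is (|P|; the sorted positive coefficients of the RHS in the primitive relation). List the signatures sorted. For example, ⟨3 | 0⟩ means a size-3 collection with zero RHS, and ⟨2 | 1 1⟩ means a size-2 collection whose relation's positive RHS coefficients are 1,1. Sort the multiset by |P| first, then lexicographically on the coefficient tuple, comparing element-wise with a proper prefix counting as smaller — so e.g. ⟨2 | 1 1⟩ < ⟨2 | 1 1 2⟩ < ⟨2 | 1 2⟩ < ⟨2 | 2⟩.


18 collections generate NE(X_Σ); each relation:

  P = {0,4}:  v_{0} + v_{4} = 0  ⇒ sig = ⟨2 | 0⟩
  P = {6,8}:  v_{6} + v_{8} = 0  ⇒ sig = ⟨2 | 0⟩
  P = {9,10}:  v_{9} + v_{10} = 0  ⇒ sig = ⟨2 | 0⟩
  P = {1,2}:  v_{1} + v_{2} = v_{8}  ⇒ sig = ⟨2 | 1⟩
  P = {2,3}:  v_{2} + v_{3} = v_{0}  ⇒ sig = ⟨2 | 1⟩
  P = {5,6}:  v_{5} + v_{6} = v_{9}  ⇒ sig = ⟨2 | 1⟩
  P = {5,10}:  v_{5} + v_{10} = v_{8}  ⇒ sig = ⟨2 | 1⟩
  P = {8,9}:  v_{8} + v_{9} = v_{5}  ⇒ sig = ⟨2 | 1⟩
  P = {0,7}:  v_{0} + v_{7} = v_{1} + v_{5}  ⇒ sig = ⟨2 | 1 1⟩
  P = {3,4}:  v_{3} + v_{4} = v_{1} + v_{6}  ⇒ sig = ⟨2 | 1 1⟩
  P = {3,8}:  v_{3} + v_{8} = v_{0} + v_{1}  ⇒ sig = ⟨2 | 1 1⟩
  P = {2,7}:  v_{2} + v_{7} = v_{4} + v_{5} + v_{8}  ⇒ sig = ⟨2 | 1 1 1⟩
  P = {3,5}:  v_{3} + v_{5} = v_{0} + v_{1} + v_{9}  ⇒ sig = ⟨2 | 1 1 1⟩
  P = {6,7}:  v_{6} + v_{7} = v_{1} + v_{4} + v_{9}  ⇒ sig = ⟨2 | 1 1 1⟩
  P = {7,10}:  v_{7} + v_{10} = v_{1} + v_{4} + v_{8}  ⇒ sig = ⟨2 | 1 1 1⟩
  P = {3,7}:  v_{3} + v_{7} = 2·v_{1} + v_{9}  ⇒ sig = ⟨2 | 1 2⟩
  P = {0,1,6}:  v_{0} + v_{1} + v_{6} = v_{3}  ⇒ sig = ⟨3 | 1⟩
  P = {1,4,5}:  v_{1} + v_{4} + v_{5} = v_{7}  ⇒ sig = ⟨3 | 1⟩

so the primitive-relation signature multiset is
[⟨2 | 0⟩, ⟨2 | 0⟩, ⟨2 | 0⟩, ⟨2 | 1⟩, ⟨2 | 1⟩, ⟨2 | 1⟩, ⟨2 | 1⟩, ⟨2 | 1⟩, ⟨2 | 1 1⟩, ⟨2 | 1 1⟩, ⟨2 | 1 1⟩, ⟨2 | 1 1 1⟩, ⟨2 | 1 1 1⟩, ⟨2 | 1 1 1⟩, ⟨2 | 1 1 1⟩, ⟨2 | 1 2⟩, ⟨3 | 1⟩, ⟨3 | 1⟩]


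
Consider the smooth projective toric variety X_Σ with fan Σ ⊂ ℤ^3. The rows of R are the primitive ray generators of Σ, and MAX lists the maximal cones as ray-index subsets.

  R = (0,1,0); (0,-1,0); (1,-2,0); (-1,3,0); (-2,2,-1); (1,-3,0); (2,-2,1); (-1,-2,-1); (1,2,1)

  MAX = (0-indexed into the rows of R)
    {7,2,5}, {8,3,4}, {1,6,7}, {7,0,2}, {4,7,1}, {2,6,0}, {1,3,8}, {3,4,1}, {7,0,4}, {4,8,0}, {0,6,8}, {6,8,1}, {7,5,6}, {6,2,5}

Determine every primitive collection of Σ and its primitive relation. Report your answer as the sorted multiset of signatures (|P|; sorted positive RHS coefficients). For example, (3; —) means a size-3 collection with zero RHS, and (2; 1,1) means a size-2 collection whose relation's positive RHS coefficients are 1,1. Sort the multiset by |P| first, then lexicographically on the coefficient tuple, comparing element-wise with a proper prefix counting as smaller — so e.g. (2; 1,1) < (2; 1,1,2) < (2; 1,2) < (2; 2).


|primitive collections| = 18. Relations:

  P={0,1}:  v_{0} + v_{1} = 0 ; sig = (2; —)
  P={3,5}:  v_{3} + v_{5} = 0 ; sig = (2; —)
  P={4,6}:  v_{4} + v_{6} = 0 ; sig = (2; —)
  P={7,8}:  v_{7} + v_{8} = 0 ; sig = (2; —)
  P={0,5}:  v_{0} + v_{5} = v_{2} ; sig = (2; 1)
  P={1,2}:  v_{1} + v_{2} = v_{5} ; sig = (2; 1)
  P={2,3}:  v_{2} + v_{3} = v_{0} ; sig = (2; 1)
  P={0,3}:  v_{0} + v_{3} = v_{4} + v_{8} ; sig = (2; 1,1)
  P={1,5}:  v_{1} + v_{5} = v_{6} + v_{7} ; sig = (2; 1,1)
  P={3,6}:  v_{3} + v_{6} = v_{1} + v_{8} ; sig = (2; 1,1)
  P={3,7}:  v_{3} + v_{7} = v_{1} + v_{4} ; sig = (2; 1,1)
  P={4,5}:  v_{4} + v_{5} = v_{0} + v_{7} ; sig = (2; 1,1)
  P={5,8}:  v_{5} + v_{8} = v_{0} + v_{6} ; sig = (2; 1,1)
  P={2,4}:  v_{2} + v_{4} = 2·v_{0} + v_{7} ; sig = (2; 1,2)
  P={2,8}:  v_{2} + v_{8} = 2·v_{0} + v_{6} ; sig = (2; 1,2)
  P={0,6,7}:  v_{0} + v_{6} + v_{7} = v_{5} ; sig = (3; 1)
  P={1,4,8}:  v_{1} + v_{4} + v_{8} = v_{3} ; sig = (3; 1)
  P={2,6,7}:  v_{2} + v_{6} + v_{7} = 2·v_{5} ; sig = (3; 2)

Signatures (|P|; sorted positive RHS coefficients), sorted:
    (2; —)
    (2; —)
    (2; —)
    (2; —)
    (2; 1)
    (2; 1)
    (2; 1)
    (2; 1,1)
    (2; 1,1)
    (2; 1,1)
    (2; 1,1)
    (2; 1,1)
    (2; 1,1)
    (2; 1,2)
    (2; 1,2)
    (3; 1)
    (3; 1)
    (3; 2)


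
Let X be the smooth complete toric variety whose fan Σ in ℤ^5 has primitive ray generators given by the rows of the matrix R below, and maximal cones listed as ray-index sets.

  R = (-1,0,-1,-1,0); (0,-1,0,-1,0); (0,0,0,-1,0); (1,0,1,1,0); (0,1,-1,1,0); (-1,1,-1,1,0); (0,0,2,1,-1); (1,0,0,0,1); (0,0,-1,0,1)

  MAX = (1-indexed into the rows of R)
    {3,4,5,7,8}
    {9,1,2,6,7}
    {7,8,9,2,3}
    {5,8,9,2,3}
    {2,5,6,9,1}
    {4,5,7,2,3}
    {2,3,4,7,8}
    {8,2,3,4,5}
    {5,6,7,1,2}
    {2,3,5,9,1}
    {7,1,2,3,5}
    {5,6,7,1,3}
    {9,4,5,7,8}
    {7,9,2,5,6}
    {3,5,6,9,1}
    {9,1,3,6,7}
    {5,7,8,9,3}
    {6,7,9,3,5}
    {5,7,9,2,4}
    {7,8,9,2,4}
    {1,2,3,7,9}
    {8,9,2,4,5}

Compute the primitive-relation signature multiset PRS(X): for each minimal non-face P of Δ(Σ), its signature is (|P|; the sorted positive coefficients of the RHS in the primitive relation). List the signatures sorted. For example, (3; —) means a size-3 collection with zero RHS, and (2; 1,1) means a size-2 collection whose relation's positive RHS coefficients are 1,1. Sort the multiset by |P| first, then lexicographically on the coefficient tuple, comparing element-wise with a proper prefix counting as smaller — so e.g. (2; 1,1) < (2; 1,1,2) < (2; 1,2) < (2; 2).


Primitive collections (9):

  P={1,4}:  v_{1} + v_{4} = 0 — sig = (2; —)
  P={1,8}:  v_{1} + v_{8} = v_{3} + v_{9} — sig = (2; 1,1)
  P={4,6}:  v_{4} + v_{6} = v_{5} + v_{7} + v_{9} — sig = (2; 1,1,1)
  P={6,8}:  v_{6} + v_{8} = v_{3} + v_{5} + v_{7} + 2·v_{9} — sig = (2; 1,1,1,2)
  P={2,3,6}:  v_{2} + v_{3} + v_{6} = v_{1} — sig = (3; 1)
  P={3,4,9}:  v_{3} + v_{4} + v_{9} = v_{8} — sig = (3; 1)
  P={1,5,7,9}:  v_{1} + v_{5} + v_{7} + v_{9} = v_{6} — sig = (4; 1)
  P={2,5,7,8}:  v_{2} + v_{5} + v_{7} + v_{8} = v_{4} — sig = (4; 1)
  P={2,3,5,7,9}:  v_{2} + v_{3} + v_{5} + v_{7} + v_{9} = 0 — sig = (5; —)

Signatures (|P|; sorted positive RHS coefficients), sorted:
    |P|=2: 4 collections, coeffs (), (1,1), (1,1,1), (1,1,1,2)
    |P|=3: 2 collections, coeffs (1), (1)
    |P|=4: 2 collections, coeffs (1), (1)
    |P|=5: 1 collection, coeffs ()


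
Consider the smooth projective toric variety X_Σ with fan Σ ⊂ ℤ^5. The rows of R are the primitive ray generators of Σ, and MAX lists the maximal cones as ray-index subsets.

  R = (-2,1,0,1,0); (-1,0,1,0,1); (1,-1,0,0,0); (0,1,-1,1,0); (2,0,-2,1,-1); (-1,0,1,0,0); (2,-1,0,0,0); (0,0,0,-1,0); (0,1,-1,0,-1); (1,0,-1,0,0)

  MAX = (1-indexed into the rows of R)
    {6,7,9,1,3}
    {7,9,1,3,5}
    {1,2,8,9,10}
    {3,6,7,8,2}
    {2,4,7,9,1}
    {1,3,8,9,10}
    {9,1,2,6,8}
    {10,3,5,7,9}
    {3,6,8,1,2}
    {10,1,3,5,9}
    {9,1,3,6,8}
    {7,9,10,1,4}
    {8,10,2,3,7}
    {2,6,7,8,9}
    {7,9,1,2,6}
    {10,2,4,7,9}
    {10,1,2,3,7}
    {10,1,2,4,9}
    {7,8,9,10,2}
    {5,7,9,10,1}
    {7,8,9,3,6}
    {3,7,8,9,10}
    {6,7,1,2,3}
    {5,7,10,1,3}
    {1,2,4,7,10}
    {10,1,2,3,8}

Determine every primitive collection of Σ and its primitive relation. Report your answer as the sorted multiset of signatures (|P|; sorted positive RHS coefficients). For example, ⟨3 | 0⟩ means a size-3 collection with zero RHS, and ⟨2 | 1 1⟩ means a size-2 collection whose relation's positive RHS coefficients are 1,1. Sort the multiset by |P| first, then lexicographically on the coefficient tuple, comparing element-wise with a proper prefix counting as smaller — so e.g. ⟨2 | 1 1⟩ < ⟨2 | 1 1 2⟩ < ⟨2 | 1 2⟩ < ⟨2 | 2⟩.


|primitive collections| = 12. Relations:

  {6,10}:  v_{6} + v_{10} = 0 — sig = ⟨2 | 0⟩
  {2,5}:  v_{2} + v_{5} = v_{1} + v_{7} + v_{10} — sig = ⟨2 | 1 1 1⟩
  {3,4}:  v_{3} + v_{4} = v_{1} + v_{7} + v_{10} — sig = ⟨2 | 1 1 1⟩
  {4,8}:  v_{4} + v_{8} = v_{2} + v_{9} + v_{10} — sig = ⟨2 | 1 1 1⟩
  {5,8}:  v_{5} + v_{8} = v_{3} + v_{9} + v_{10} — sig = ⟨2 | 1 1 1⟩
  {4,6}:  v_{4} + v_{6} = v_{1} + v_{2} + v_{7} + v_{9} — sig = ⟨2 | 1 1 1 1⟩
  {5,6}:  v_{5} + v_{6} = v_{1} + v_{3} + v_{7} + v_{9} — sig = ⟨2 | 1 1 1 1⟩
  {4,5}:  v_{4} + v_{5} = 2·v_{1} + 2·v_{7} + v_{9} + 2·v_{10} — sig = ⟨2 | 1 2 2 2⟩
  {1,7,8}:  v_{1} + v_{7} + v_{8} = 0 — sig = ⟨3 | 0⟩
  {2,3,9}:  v_{2} + v_{3} + v_{9} = 0 — sig = ⟨3 | 0⟩
  {1,2,7,9,10}:  v_{1} + v_{2} + v_{7} + v_{9} + v_{10} = v_{4} — sig = ⟨5 | 1⟩
  {1,3,7,9,10}:  v_{1} + v_{3} + v_{7} + v_{9} + v_{10} = v_{5} — sig = ⟨5 | 1⟩

Signatures (|P|; sorted positive RHS coefficients), sorted:
    ⟨2 | 0⟩
    ⟨2 | 1 1 1⟩
    ⟨2 | 1 1 1⟩
    ⟨2 | 1 1 1⟩
    ⟨2 | 1 1 1⟩
    ⟨2 | 1 1 1 1⟩
    ⟨2 | 1 1 1 1⟩
    ⟨2 | 1 2 2 2⟩
    ⟨3 | 0⟩
    ⟨3 | 0⟩
    ⟨5 | 1⟩
    ⟨5 | 1⟩


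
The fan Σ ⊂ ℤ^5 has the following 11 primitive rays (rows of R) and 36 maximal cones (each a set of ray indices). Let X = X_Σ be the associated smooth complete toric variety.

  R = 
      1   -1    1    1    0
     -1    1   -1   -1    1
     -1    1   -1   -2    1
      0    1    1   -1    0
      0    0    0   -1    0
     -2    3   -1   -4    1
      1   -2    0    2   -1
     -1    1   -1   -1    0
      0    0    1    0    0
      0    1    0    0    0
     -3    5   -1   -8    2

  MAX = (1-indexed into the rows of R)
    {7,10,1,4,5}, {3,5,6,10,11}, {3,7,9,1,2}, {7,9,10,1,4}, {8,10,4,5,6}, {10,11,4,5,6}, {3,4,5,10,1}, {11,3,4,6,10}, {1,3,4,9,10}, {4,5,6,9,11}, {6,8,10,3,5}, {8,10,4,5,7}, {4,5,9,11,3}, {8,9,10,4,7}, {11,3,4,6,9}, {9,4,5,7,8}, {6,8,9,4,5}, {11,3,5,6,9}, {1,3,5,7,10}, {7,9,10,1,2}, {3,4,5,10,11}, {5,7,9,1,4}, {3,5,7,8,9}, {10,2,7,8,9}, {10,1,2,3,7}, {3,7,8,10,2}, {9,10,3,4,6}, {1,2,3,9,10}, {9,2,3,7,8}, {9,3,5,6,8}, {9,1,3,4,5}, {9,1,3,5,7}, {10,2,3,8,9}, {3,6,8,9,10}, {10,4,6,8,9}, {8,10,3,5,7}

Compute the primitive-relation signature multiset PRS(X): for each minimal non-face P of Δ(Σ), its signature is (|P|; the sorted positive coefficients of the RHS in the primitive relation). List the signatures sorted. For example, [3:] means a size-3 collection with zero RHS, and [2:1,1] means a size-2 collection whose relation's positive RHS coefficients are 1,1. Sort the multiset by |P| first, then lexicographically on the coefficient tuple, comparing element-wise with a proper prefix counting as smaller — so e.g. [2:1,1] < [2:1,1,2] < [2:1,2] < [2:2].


Δ(Σ) — 11 vertices, 16 min non-faces:

  {1,8}:  v_{1} + v_{8} = 0 ; sig = [2:]
  {2,5}:  v_{2} + v_{5} = v_{3} ; sig = [2:1]
  {1,6}:  v_{1} + v_{6} = v_{3} + v_{4} ; sig = [2:1,1]
  {6,7}:  v_{6} + v_{7} = v_{5} + v_{8} ; sig = [2:1,1]
  {2,4}:  v_{2} + v_{4} = v_{3} + v_{9} + v_{10} ; sig = [2:1,1,1]
  {2,6}:  v_{2} + v_{6} = 2·v_{3} + v_{8} + v_{9} + v_{10} ; sig = [2:1,1,1,2]
  {2,11}:  v_{2} + v_{11} = 2·v_{3} + v_{4} + v_{6} ; sig = [2:1,1,2]
  {7,11}:  v_{7} + v_{11} = 2·v_{5} + v_{6} ; sig = [2:1,2]
  {8,11}:  v_{8} + v_{11} = v_{5} + 2·v_{6} ; sig = [2:1,2]
  {1,11}:  v_{1} + v_{11} = 2·v_{3} + 2·v_{4} + v_{5} ; sig = [2:1,2,2]
  {3,4,7}:  v_{3} + v_{4} + v_{7} = v_{5} ; sig = [3:1]
  {3,4,8}:  v_{3} + v_{4} + v_{8} = v_{6} ; sig = [3:1]
  {5,9,10}:  v_{5} + v_{9} + v_{10} = v_{4} ; sig = [3:1]
  {9,10,11}:  v_{9} + v_{10} + v_{11} = v_{3} + 2·v_{4} + v_{6} ; sig = [3:1,1,2]
  {3,7,9,10}:  v_{3} + v_{7} + v_{9} + v_{10} = 0 ; sig = [4:]
  {3,4,5,6}:  v_{3} + v_{4} + v_{5} + v_{6} = v_{11} ; sig = [4:1]

Hence PRS(X_Σ) =
    |P|=2: 10 collections, coeffs (), (1), (1,1), (1,1), (1,1,1), (1,1,1,2), (1,1,2), (1,2), (1,2), (1,2,2)
    |P|=3: 4 collections, coeffs (1), (1), (1), (1,1,2)
    |P|=4: 2 collections, coeffs (), (1)


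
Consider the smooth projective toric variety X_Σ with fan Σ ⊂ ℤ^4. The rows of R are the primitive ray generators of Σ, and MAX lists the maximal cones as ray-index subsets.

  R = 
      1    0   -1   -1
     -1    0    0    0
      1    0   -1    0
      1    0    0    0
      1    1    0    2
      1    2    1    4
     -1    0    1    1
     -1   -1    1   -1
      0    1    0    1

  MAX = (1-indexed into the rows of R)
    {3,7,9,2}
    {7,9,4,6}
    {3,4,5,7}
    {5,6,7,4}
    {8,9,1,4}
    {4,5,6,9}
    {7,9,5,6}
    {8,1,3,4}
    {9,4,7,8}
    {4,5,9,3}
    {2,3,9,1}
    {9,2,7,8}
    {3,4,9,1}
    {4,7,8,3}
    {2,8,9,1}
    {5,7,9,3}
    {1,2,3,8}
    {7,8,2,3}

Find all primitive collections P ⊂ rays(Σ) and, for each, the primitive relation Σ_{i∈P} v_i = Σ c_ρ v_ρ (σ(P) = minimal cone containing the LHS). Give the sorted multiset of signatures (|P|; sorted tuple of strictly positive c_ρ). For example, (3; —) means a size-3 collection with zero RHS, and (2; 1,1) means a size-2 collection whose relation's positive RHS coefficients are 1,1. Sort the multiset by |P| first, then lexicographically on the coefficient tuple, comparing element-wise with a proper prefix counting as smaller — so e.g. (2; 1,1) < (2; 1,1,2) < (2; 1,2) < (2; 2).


Σ has 12 primitive collections:

  P = {1,7}:  v_{1} + v_{7} = 0 ; sig = (2; —)
  P = {2,4}:  v_{2} + v_{4} = 0 ; sig = (2; —)
  P = {5,8}:  v_{5} + v_{8} = v_{4} + v_{7} ; sig = (2; 1,1)
  P = {1,5}:  v_{1} + v_{5} = v_{3} + v_{4} + v_{9} ; sig = (2; 1,1,1)
  P = {1,6}:  v_{1} + v_{6} = v_{4} + v_{5} + v_{9} ; sig = (2; 1,1,1)
  P = {2,5}:  v_{2} + v_{5} = v_{3} + v_{7} + v_{9} ; sig = (2; 1,1,1)
  P = {2,6}:  v_{2} + v_{6} = v_{5} + v_{7} + v_{9} ; sig = (2; 1,1,1)
  P = {6,8}:  v_{6} + v_{8} = 2·v_{4} + 2·v_{7} + v_{9} ; sig = (2; 1,2,2)
  P = {3,6}:  v_{3} + v_{6} = 2·v_{5} ; sig = (2; 2)
  P = {3,8,9}:  v_{3} + v_{8} + v_{9} = 0 ; sig = (3; —)
  P = {3,4,7,9}:  v_{3} + v_{4} + v_{7} + v_{9} = v_{5} ; sig = (4; 1)
  P = {4,5,7,9}:  v_{4} + v_{5} + v_{7} + v_{9} = v_{6} ; sig = (4; 1)

Signatures (|P|; sorted positive RHS coefficients), sorted:
[(2; —), (2; —), (2; 1,1), (2; 1,1,1), (2; 1,1,1), (2; 1,1,1), (2; 1,1,1), (2; 1,2,2), (2; 2), (3; —), (4; 1), (4; 1)]


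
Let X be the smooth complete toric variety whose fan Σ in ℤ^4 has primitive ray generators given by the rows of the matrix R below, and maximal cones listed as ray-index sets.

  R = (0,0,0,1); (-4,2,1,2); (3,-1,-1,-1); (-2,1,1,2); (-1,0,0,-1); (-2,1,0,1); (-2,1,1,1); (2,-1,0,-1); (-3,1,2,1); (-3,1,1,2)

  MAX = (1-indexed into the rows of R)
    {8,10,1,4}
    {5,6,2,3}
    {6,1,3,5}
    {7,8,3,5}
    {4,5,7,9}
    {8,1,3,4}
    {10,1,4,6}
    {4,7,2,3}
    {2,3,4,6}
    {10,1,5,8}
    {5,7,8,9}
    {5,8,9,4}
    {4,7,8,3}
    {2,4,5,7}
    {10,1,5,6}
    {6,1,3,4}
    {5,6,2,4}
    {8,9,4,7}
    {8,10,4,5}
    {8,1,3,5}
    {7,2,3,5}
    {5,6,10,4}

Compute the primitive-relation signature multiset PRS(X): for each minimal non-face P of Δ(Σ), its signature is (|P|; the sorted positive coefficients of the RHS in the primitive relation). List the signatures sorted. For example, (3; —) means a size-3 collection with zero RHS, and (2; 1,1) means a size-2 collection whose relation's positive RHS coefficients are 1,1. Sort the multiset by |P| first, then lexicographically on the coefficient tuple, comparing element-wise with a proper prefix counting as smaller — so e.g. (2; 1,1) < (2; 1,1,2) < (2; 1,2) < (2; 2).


Primitive collections (16):

  P = {6,8}:  v_{6} + v_{8} = 0  so sig = (2; —)
  P = {1,7}:  v_{1} + v_{7} = v_{4}  so sig = (2; 1)
  P = {2,8}:  v_{2} + v_{8} = v_{7}  so sig = (2; 1)
  P = {3,10}:  v_{3} + v_{10} = v_{1}  so sig = (2; 1)
  P = {6,7}:  v_{6} + v_{7} = v_{2}  so sig = (2; 1)
  P = {1,2}:  v_{1} + v_{2} = v_{4} + v_{6}  so sig = (2; 1,1)
  P = {3,9}:  v_{3} + v_{9} = v_{7} + v_{8}  so sig = (2; 1,1)
  P = {6,9}:  v_{6} + v_{9} = v_{4} + v_{5} + v_{7}  so sig = (2; 1,1,1)
  P = {1,9}:  v_{1} + v_{9} = 2·v_{4} + v_{5} + v_{8}  so sig = (2; 1,1,2)
  P = {2,9}:  v_{2} + v_{9} = v_{4} + v_{5} + 2·v_{7}  so sig = (2; 1,1,2)
  P = {2,10}:  v_{2} + v_{10} = 2·v_{4} + v_{5} + v_{6}  so sig = (2; 1,1,2)
  P = {7,10}:  v_{7} + v_{10} = 2·v_{4} + v_{5}  so sig = (2; 1,2)
  P = {9,10}:  v_{9} + v_{10} = 3·v_{4} + 2·v_{5} + v_{8}  so sig = (2; 1,2,3)
  P = {3,4,5}:  v_{3} + v_{4} + v_{5} = 0  so sig = (3; —)
  P = {1,4,5}:  v_{1} + v_{4} + v_{5} = v_{10}  so sig = (3; 1)
  P = {4,5,7,8}:  v_{4} + v_{5} + v_{7} + v_{8} = v_{9}  so sig = (4; 1)

Signatures (|P|; sorted positive RHS coefficients), sorted:
{ (2; —),  (2; 1) ×4,  (2; 1,1) ×2,  (2; 1,1,1),  (2; 1,1,2) ×3,  (2; 1,2),  (2; 1,2,3),  (3; —),  (3; 1),  (4; 1) }


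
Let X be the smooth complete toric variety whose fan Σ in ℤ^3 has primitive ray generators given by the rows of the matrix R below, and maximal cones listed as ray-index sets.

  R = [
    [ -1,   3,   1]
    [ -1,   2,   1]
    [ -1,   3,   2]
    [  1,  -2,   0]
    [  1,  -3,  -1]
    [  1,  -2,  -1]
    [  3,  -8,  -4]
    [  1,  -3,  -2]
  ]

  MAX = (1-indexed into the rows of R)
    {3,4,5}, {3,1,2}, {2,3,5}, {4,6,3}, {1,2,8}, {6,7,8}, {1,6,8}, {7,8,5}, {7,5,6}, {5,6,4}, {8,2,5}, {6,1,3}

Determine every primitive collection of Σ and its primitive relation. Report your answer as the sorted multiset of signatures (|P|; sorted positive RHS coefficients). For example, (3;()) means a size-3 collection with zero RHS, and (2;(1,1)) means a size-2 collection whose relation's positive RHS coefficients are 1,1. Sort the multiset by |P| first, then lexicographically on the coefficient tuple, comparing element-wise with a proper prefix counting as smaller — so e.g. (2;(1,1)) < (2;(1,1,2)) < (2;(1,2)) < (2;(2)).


The 12 primitive collections of Σ (r=8, n=3):

  P = {1,5}:  v_{1} + v_{5} = 0  →  sig = (2;())
  P = {2,6}:  v_{2} + v_{6} = 0  →  sig = (2;())
  P = {3,8}:  v_{3} + v_{8} = 0  →  sig = (2;())
  P = {1,4}:  v_{1} + v_{4} = v_{3} + v_{6}  →  sig = (2;(1,1))
  P = {1,7}:  v_{1} + v_{7} = v_{6} + v_{8}  →  sig = (2;(1,1))
  P = {2,4}:  v_{2} + v_{4} = v_{3} + v_{5}  →  sig = (2;(1,1))
  P = {2,7}:  v_{2} + v_{7} = v_{5} + v_{8}  →  sig = (2;(1,1))
  P = {3,7}:  v_{3} + v_{7} = v_{5} + v_{6}  →  sig = (2;(1,1))
  P = {4,8}:  v_{4} + v_{8} = v_{5} + v_{6}  →  sig = (2;(1,1))
  P = {4,7}:  v_{4} + v_{7} = 2·v_{5} + 2·v_{6}  →  sig = (2;(2,2))
  P = {3,5,6}:  v_{3} + v_{5} + v_{6} = v_{4}  →  sig = (3;(1))
  P = {5,6,8}:  v_{5} + v_{6} + v_{8} = v_{7}  →  sig = (3;(1))

Signatures (|P|; sorted positive RHS coefficients), sorted:
[(2;()), (2;()), (2;()), (2;(1,1)), (2;(1,1)), (2;(1,1)), (2;(1,1)), (2;(1,1)), (2;(1,1)), (2;(2,2)), (3;(1)), (3;(1))]
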